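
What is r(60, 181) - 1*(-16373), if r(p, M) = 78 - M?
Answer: 16270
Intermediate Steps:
r(60, 181) - 1*(-16373) = (78 - 1*181) - 1*(-16373) = (78 - 181) + 16373 = -103 + 16373 = 16270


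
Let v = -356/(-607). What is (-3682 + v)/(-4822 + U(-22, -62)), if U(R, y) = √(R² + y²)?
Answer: 2693831999/3527786273 + 1117309*√1082/3527786273 ≈ 0.77402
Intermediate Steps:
v = 356/607 (v = -356*(-1/607) = 356/607 ≈ 0.58649)
(-3682 + v)/(-4822 + U(-22, -62)) = (-3682 + 356/607)/(-4822 + √((-22)² + (-62)²)) = -2234618/(607*(-4822 + √(484 + 3844))) = -2234618/(607*(-4822 + √4328)) = -2234618/(607*(-4822 + 2*√1082))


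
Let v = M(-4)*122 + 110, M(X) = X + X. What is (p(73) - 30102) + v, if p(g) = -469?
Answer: -31437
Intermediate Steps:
M(X) = 2*X
v = -866 (v = (2*(-4))*122 + 110 = -8*122 + 110 = -976 + 110 = -866)
(p(73) - 30102) + v = (-469 - 30102) - 866 = -30571 - 866 = -31437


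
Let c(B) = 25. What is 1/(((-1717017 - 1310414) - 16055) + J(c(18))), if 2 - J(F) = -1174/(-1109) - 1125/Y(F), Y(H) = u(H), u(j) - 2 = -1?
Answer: -1109/3373977305 ≈ -3.2869e-7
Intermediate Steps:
u(j) = 1 (u(j) = 2 - 1 = 1)
Y(H) = 1
J(F) = 1248669/1109 (J(F) = 2 - (-1174/(-1109) - 1125/1) = 2 - (-1174*(-1/1109) - 1125*1) = 2 - (1174/1109 - 1125) = 2 - 1*(-1246451/1109) = 2 + 1246451/1109 = 1248669/1109)
1/(((-1717017 - 1310414) - 16055) + J(c(18))) = 1/(((-1717017 - 1310414) - 16055) + 1248669/1109) = 1/((-3027431 - 16055) + 1248669/1109) = 1/(-3043486 + 1248669/1109) = 1/(-3373977305/1109) = -1109/3373977305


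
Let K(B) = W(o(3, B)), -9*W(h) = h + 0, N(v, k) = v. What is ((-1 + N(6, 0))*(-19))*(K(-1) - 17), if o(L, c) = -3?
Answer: 4750/3 ≈ 1583.3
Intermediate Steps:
W(h) = -h/9 (W(h) = -(h + 0)/9 = -h/9)
K(B) = ⅓ (K(B) = -⅑*(-3) = ⅓)
((-1 + N(6, 0))*(-19))*(K(-1) - 17) = ((-1 + 6)*(-19))*(⅓ - 17) = (5*(-19))*(-50/3) = -95*(-50/3) = 4750/3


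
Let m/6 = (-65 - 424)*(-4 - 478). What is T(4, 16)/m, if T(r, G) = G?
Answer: 4/353547 ≈ 1.1314e-5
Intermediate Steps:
m = 1414188 (m = 6*((-65 - 424)*(-4 - 478)) = 6*(-489*(-482)) = 6*235698 = 1414188)
T(4, 16)/m = 16/1414188 = 16*(1/1414188) = 4/353547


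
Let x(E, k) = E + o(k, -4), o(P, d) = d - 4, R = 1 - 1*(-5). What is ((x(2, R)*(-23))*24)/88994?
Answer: 1656/44497 ≈ 0.037216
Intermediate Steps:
R = 6 (R = 1 + 5 = 6)
o(P, d) = -4 + d
x(E, k) = -8 + E (x(E, k) = E + (-4 - 4) = E - 8 = -8 + E)
((x(2, R)*(-23))*24)/88994 = (((-8 + 2)*(-23))*24)/88994 = (-6*(-23)*24)*(1/88994) = (138*24)*(1/88994) = 3312*(1/88994) = 1656/44497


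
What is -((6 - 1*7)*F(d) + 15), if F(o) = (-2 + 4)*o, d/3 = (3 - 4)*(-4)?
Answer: 9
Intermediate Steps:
d = 12 (d = 3*((3 - 4)*(-4)) = 3*(-1*(-4)) = 3*4 = 12)
F(o) = 2*o
-((6 - 1*7)*F(d) + 15) = -((6 - 1*7)*(2*12) + 15) = -((6 - 7)*24 + 15) = -(-1*24 + 15) = -(-24 + 15) = -1*(-9) = 9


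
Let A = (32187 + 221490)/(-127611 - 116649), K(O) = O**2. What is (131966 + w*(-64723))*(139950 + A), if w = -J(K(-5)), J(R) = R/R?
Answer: 747067073485283/27140 ≈ 2.7526e+10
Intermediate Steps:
J(R) = 1
A = -84559/81420 (A = 253677/(-244260) = 253677*(-1/244260) = -84559/81420 ≈ -1.0386)
w = -1 (w = -1*1 = -1)
(131966 + w*(-64723))*(139950 + A) = (131966 - 1*(-64723))*(139950 - 84559/81420) = (131966 + 64723)*(11394644441/81420) = 196689*(11394644441/81420) = 747067073485283/27140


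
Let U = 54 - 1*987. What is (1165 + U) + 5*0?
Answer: 232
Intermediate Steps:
U = -933 (U = 54 - 987 = -933)
(1165 + U) + 5*0 = (1165 - 933) + 5*0 = 232 + 0 = 232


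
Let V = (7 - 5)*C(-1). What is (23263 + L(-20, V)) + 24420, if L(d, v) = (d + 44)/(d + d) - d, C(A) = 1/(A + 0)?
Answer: 238512/5 ≈ 47702.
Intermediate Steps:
C(A) = 1/A
V = -2 (V = (7 - 5)/(-1) = 2*(-1) = -2)
L(d, v) = -d + (44 + d)/(2*d) (L(d, v) = (44 + d)/((2*d)) - d = (44 + d)*(1/(2*d)) - d = (44 + d)/(2*d) - d = -d + (44 + d)/(2*d))
(23263 + L(-20, V)) + 24420 = (23263 + (1/2 - 1*(-20) + 22/(-20))) + 24420 = (23263 + (1/2 + 20 + 22*(-1/20))) + 24420 = (23263 + (1/2 + 20 - 11/10)) + 24420 = (23263 + 97/5) + 24420 = 116412/5 + 24420 = 238512/5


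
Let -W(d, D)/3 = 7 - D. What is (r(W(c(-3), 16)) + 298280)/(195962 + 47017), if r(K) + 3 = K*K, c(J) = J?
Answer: 299006/242979 ≈ 1.2306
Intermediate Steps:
W(d, D) = -21 + 3*D (W(d, D) = -3*(7 - D) = -21 + 3*D)
r(K) = -3 + K² (r(K) = -3 + K*K = -3 + K²)
(r(W(c(-3), 16)) + 298280)/(195962 + 47017) = ((-3 + (-21 + 3*16)²) + 298280)/(195962 + 47017) = ((-3 + (-21 + 48)²) + 298280)/242979 = ((-3 + 27²) + 298280)*(1/242979) = ((-3 + 729) + 298280)*(1/242979) = (726 + 298280)*(1/242979) = 299006*(1/242979) = 299006/242979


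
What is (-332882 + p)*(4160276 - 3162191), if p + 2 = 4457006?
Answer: 4116224306370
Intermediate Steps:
p = 4457004 (p = -2 + 4457006 = 4457004)
(-332882 + p)*(4160276 - 3162191) = (-332882 + 4457004)*(4160276 - 3162191) = 4124122*998085 = 4116224306370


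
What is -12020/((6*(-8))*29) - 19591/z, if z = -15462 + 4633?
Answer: 3027601/289884 ≈ 10.444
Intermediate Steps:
z = -10829
-12020/((6*(-8))*29) - 19591/z = -12020/((6*(-8))*29) - 19591/(-10829) = -12020/((-48*29)) - 19591*(-1/10829) = -12020/(-1392) + 1507/833 = -12020*(-1/1392) + 1507/833 = 3005/348 + 1507/833 = 3027601/289884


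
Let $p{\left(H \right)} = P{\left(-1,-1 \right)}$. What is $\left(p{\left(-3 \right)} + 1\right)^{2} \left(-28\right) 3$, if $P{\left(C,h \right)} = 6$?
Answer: $-4116$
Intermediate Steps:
$p{\left(H \right)} = 6$
$\left(p{\left(-3 \right)} + 1\right)^{2} \left(-28\right) 3 = \left(6 + 1\right)^{2} \left(-28\right) 3 = 7^{2} \left(-28\right) 3 = 49 \left(-28\right) 3 = \left(-1372\right) 3 = -4116$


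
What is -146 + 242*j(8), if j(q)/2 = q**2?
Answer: 30830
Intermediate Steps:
j(q) = 2*q**2
-146 + 242*j(8) = -146 + 242*(2*8**2) = -146 + 242*(2*64) = -146 + 242*128 = -146 + 30976 = 30830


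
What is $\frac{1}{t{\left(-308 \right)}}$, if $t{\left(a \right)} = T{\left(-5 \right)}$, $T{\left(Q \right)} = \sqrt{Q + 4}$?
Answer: $- i \approx - 1.0 i$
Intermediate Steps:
$T{\left(Q \right)} = \sqrt{4 + Q}$
$t{\left(a \right)} = i$ ($t{\left(a \right)} = \sqrt{4 - 5} = \sqrt{-1} = i$)
$\frac{1}{t{\left(-308 \right)}} = \frac{1}{i} = - i$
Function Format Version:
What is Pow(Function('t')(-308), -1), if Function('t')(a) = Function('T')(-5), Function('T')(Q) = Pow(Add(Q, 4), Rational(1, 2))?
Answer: Mul(-1, I) ≈ Mul(-1.0000, I)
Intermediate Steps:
Function('T')(Q) = Pow(Add(4, Q), Rational(1, 2))
Function('t')(a) = I (Function('t')(a) = Pow(Add(4, -5), Rational(1, 2)) = Pow(-1, Rational(1, 2)) = I)
Pow(Function('t')(-308), -1) = Pow(I, -1) = Mul(-1, I)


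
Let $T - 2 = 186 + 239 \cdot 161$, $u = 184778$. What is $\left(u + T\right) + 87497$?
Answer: $310942$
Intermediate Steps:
$T = 38667$ ($T = 2 + \left(186 + 239 \cdot 161\right) = 2 + \left(186 + 38479\right) = 2 + 38665 = 38667$)
$\left(u + T\right) + 87497 = \left(184778 + 38667\right) + 87497 = 223445 + 87497 = 310942$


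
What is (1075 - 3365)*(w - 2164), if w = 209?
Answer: 4476950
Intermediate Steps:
(1075 - 3365)*(w - 2164) = (1075 - 3365)*(209 - 2164) = -2290*(-1955) = 4476950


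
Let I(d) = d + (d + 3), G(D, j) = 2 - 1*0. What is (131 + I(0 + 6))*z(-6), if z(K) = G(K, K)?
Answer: 292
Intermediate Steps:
G(D, j) = 2 (G(D, j) = 2 + 0 = 2)
z(K) = 2
I(d) = 3 + 2*d (I(d) = d + (3 + d) = 3 + 2*d)
(131 + I(0 + 6))*z(-6) = (131 + (3 + 2*(0 + 6)))*2 = (131 + (3 + 2*6))*2 = (131 + (3 + 12))*2 = (131 + 15)*2 = 146*2 = 292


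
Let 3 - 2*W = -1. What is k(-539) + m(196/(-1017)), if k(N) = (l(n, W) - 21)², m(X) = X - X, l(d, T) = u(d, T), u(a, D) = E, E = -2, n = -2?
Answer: 529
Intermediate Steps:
W = 2 (W = 3/2 - ½*(-1) = 3/2 + ½ = 2)
u(a, D) = -2
l(d, T) = -2
m(X) = 0
k(N) = 529 (k(N) = (-2 - 21)² = (-23)² = 529)
k(-539) + m(196/(-1017)) = 529 + 0 = 529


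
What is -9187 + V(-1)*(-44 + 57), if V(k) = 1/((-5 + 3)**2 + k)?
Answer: -27548/3 ≈ -9182.7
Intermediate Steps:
V(k) = 1/(4 + k) (V(k) = 1/((-2)**2 + k) = 1/(4 + k))
-9187 + V(-1)*(-44 + 57) = -9187 + (-44 + 57)/(4 - 1) = -9187 + 13/3 = -27548/3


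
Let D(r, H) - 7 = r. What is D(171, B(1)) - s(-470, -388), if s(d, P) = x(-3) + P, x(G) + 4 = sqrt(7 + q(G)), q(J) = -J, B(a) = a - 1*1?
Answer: 570 - sqrt(10) ≈ 566.84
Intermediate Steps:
B(a) = -1 + a (B(a) = a - 1 = -1 + a)
D(r, H) = 7 + r
x(G) = -4 + sqrt(7 - G)
s(d, P) = -4 + P + sqrt(10) (s(d, P) = (-4 + sqrt(7 - 1*(-3))) + P = (-4 + sqrt(7 + 3)) + P = (-4 + sqrt(10)) + P = -4 + P + sqrt(10))
D(171, B(1)) - s(-470, -388) = (7 + 171) - (-4 - 388 + sqrt(10)) = 178 - (-392 + sqrt(10)) = 178 + (392 - sqrt(10)) = 570 - sqrt(10)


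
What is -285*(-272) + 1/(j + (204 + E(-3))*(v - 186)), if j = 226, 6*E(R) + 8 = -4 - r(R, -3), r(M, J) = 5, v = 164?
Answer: 976674477/12599 ≈ 77520.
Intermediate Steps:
E(R) = -17/6 (E(R) = -4/3 + (-4 - 1*5)/6 = -4/3 + (-4 - 5)/6 = -4/3 + (1/6)*(-9) = -4/3 - 3/2 = -17/6)
-285*(-272) + 1/(j + (204 + E(-3))*(v - 186)) = -285*(-272) + 1/(226 + (204 - 17/6)*(164 - 186)) = 77520 + 1/(226 + (1207/6)*(-22)) = 77520 + 1/(226 - 13277/3) = 77520 + 1/(-12599/3) = 77520 - 3/12599 = 976674477/12599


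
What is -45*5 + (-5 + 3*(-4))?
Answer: -242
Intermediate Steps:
-45*5 + (-5 + 3*(-4)) = -225 + (-5 - 12) = -225 - 17 = -242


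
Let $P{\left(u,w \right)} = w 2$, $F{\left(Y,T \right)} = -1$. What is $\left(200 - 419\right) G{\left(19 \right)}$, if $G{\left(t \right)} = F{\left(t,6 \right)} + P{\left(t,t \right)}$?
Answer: $-8103$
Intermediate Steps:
$P{\left(u,w \right)} = 2 w$
$G{\left(t \right)} = -1 + 2 t$
$\left(200 - 419\right) G{\left(19 \right)} = \left(200 - 419\right) \left(-1 + 2 \cdot 19\right) = - 219 \left(-1 + 38\right) = \left(-219\right) 37 = -8103$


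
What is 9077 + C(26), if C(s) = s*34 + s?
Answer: 9987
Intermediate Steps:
C(s) = 35*s (C(s) = 34*s + s = 35*s)
9077 + C(26) = 9077 + 35*26 = 9077 + 910 = 9987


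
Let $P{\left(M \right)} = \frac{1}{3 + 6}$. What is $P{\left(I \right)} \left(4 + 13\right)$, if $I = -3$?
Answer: $\frac{17}{9} \approx 1.8889$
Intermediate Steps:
$P{\left(M \right)} = \frac{1}{9}$
$P{\left(I \right)} \left(4 + 13\right) = \frac{4 + 13}{9} = \frac{1}{9} \cdot 17 = \frac{17}{9}$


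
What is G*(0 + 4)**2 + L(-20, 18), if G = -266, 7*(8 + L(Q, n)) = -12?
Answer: -29860/7 ≈ -4265.7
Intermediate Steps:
L(Q, n) = -68/7 (L(Q, n) = -8 + (1/7)*(-12) = -8 - 12/7 = -68/7)
G*(0 + 4)**2 + L(-20, 18) = -266*(0 + 4)**2 - 68/7 = -266*4**2 - 68/7 = -266*16 - 68/7 = -4256 - 68/7 = -29860/7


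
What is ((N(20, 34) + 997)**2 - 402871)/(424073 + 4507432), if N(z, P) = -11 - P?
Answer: 55937/547945 ≈ 0.10209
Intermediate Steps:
((N(20, 34) + 997)**2 - 402871)/(424073 + 4507432) = (((-11 - 1*34) + 997)**2 - 402871)/(424073 + 4507432) = (((-11 - 34) + 997)**2 - 402871)/4931505 = ((-45 + 997)**2 - 402871)*(1/4931505) = (952**2 - 402871)*(1/4931505) = (906304 - 402871)*(1/4931505) = 503433*(1/4931505) = 55937/547945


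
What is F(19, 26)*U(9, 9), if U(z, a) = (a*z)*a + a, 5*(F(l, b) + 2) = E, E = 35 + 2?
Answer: 19926/5 ≈ 3985.2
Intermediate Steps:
E = 37
F(l, b) = 27/5 (F(l, b) = -2 + (1/5)*37 = -2 + 37/5 = 27/5)
U(z, a) = a + z*a**2 (U(z, a) = z*a**2 + a = a + z*a**2)
F(19, 26)*U(9, 9) = 27*(9*(1 + 9*9))/5 = 27*(9*(1 + 81))/5 = 27*(9*82)/5 = (27/5)*738 = 19926/5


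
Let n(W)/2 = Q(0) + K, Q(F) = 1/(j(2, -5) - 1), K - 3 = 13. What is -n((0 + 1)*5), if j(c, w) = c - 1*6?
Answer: -158/5 ≈ -31.600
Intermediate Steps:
K = 16 (K = 3 + 13 = 16)
j(c, w) = -6 + c (j(c, w) = c - 6 = -6 + c)
Q(F) = -⅕ (Q(F) = 1/((-6 + 2) - 1) = 1/(-4 - 1) = 1/(-5) = -⅕)
n(W) = 158/5 (n(W) = 2*(-⅕ + 16) = 2*(79/5) = 158/5)
-n((0 + 1)*5) = -1*158/5 = -158/5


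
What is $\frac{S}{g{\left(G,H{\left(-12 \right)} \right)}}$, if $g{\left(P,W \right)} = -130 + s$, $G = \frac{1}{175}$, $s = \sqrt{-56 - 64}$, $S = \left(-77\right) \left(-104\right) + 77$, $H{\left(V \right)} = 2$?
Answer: $- \frac{105105}{1702} - \frac{1617 i \sqrt{30}}{1702} \approx -61.754 - 5.2037 i$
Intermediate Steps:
$S = 8085$ ($S = 8008 + 77 = 8085$)
$s = 2 i \sqrt{30}$ ($s = \sqrt{-120} = 2 i \sqrt{30} \approx 10.954 i$)
$G = \frac{1}{175} \approx 0.0057143$
$g{\left(P,W \right)} = -130 + 2 i \sqrt{30}$
$\frac{S}{g{\left(G,H{\left(-12 \right)} \right)}} = \frac{8085}{-130 + 2 i \sqrt{30}}$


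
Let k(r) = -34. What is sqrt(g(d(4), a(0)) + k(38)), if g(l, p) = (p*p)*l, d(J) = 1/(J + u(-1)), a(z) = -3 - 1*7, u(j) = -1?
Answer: I*sqrt(6)/3 ≈ 0.8165*I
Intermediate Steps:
a(z) = -10 (a(z) = -3 - 7 = -10)
d(J) = 1/(-1 + J) (d(J) = 1/(J - 1) = 1/(-1 + J))
g(l, p) = l*p**2 (g(l, p) = p**2*l = l*p**2)
sqrt(g(d(4), a(0)) + k(38)) = sqrt((-10)**2/(-1 + 4) - 34) = sqrt(100/3 - 34) = sqrt(-2/3) = I*sqrt(6)/3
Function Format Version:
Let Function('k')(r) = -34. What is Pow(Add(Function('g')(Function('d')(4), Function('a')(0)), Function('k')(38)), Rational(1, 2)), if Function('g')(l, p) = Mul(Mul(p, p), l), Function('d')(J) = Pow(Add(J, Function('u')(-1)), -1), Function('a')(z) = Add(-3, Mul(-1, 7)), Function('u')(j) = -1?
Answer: Mul(Rational(1, 3), I, Pow(6, Rational(1, 2))) ≈ Mul(0.81650, I)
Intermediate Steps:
Function('a')(z) = -10 (Function('a')(z) = Add(-3, -7) = -10)
Function('d')(J) = Pow(Add(-1, J), -1) (Function('d')(J) = Pow(Add(J, -1), -1) = Pow(Add(-1, J), -1))
Function('g')(l, p) = Mul(l, Pow(p, 2)) (Function('g')(l, p) = Mul(Pow(p, 2), l) = Mul(l, Pow(p, 2)))
Pow(Add(Function('g')(Function('d')(4), Function('a')(0)), Function('k')(38)), Rational(1, 2)) = Pow(Add(Mul(Pow(Add(-1, 4), -1), Pow(-10, 2)), -34), Rational(1, 2)) = Pow(Add(Mul(Pow(3, -1), 100), -34), Rational(1, 2)) = Pow(Add(Mul(Rational(1, 3), 100), -34), Rational(1, 2)) = Pow(Add(Rational(100, 3), -34), Rational(1, 2)) = Pow(Rational(-2, 3), Rational(1, 2)) = Mul(Rational(1, 3), I, Pow(6, Rational(1, 2)))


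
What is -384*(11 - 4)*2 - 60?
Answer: -5436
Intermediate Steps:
-384*(11 - 4)*2 - 60 = -2688*2 - 60 = -384*14 - 60 = -5376 - 60 = -5436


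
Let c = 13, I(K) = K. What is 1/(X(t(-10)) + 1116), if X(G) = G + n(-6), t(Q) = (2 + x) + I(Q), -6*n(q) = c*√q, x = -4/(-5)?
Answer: 166320/184419841 + 325*I*√6/184419841 ≈ 0.00090186 + 4.3167e-6*I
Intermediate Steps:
x = ⅘ (x = -4*(-⅕) = ⅘ ≈ 0.80000)
n(q) = -13*√q/6
t(Q) = 14/5 + Q (t(Q) = (2 + ⅘) + Q = 14/5 + Q)
X(G) = G - 13*I*√6/6
1/(X(t(-10)) + 1116) = 1/(((14/5 - 10) - 13*I*√6/6) + 1116) = 1/((-36/5 - 13*I*√6/6) + 1116) = 1/(5544/5 - 13*I*√6/6)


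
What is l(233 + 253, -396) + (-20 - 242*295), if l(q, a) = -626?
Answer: -72036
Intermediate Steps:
l(233 + 253, -396) + (-20 - 242*295) = -626 + (-20 - 242*295) = -626 + (-20 - 71390) = -626 - 71410 = -72036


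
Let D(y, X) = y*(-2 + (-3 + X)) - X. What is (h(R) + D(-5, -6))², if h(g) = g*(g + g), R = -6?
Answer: 17689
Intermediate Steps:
D(y, X) = -X + y*(-5 + X) (D(y, X) = y*(-5 + X) - X = -X + y*(-5 + X))
h(g) = 2*g² (h(g) = g*(2*g) = 2*g²)
(h(R) + D(-5, -6))² = (2*(-6)² + (-1*(-6) - 5*(-5) - 6*(-5)))² = (2*36 + (6 + 25 + 30))² = (72 + 61)² = 133² = 17689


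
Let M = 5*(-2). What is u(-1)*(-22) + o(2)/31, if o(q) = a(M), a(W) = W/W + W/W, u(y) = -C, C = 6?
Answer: 4094/31 ≈ 132.06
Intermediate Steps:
M = -10
u(y) = -6 (u(y) = -1*6 = -6)
a(W) = 2 (a(W) = 1 + 1 = 2)
o(q) = 2
u(-1)*(-22) + o(2)/31 = -6*(-22) + 2/31 = 132 + 2*(1/31) = 132 + 2/31 = 4094/31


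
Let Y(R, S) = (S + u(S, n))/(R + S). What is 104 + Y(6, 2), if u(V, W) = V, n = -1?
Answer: 209/2 ≈ 104.50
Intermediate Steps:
Y(R, S) = 2*S/(R + S) (Y(R, S) = (S + S)/(R + S) = (2*S)/(R + S) = 2*S/(R + S))
104 + Y(6, 2) = 104 + 2*2/(6 + 2) = 104 + 2*2/8 = 104 + 2*2*(1/8) = 104 + 1/2 = 209/2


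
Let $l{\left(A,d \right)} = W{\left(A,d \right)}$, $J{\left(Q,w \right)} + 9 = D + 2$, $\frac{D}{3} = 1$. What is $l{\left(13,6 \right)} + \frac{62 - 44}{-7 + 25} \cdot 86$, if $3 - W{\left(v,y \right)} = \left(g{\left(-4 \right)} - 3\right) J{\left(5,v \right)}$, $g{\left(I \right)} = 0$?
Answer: $77$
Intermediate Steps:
$D = 3$ ($D = 3 \cdot 1 = 3$)
$J{\left(Q,w \right)} = -4$ ($J{\left(Q,w \right)} = -9 + \left(3 + 2\right) = -9 + 5 = -4$)
$W{\left(v,y \right)} = -9$ ($W{\left(v,y \right)} = 3 - \left(0 - 3\right) \left(-4\right) = 3 - \left(-3\right) \left(-4\right) = 3 - 12 = -9$)
$l{\left(A,d \right)} = -9$
$l{\left(13,6 \right)} + \frac{62 - 44}{-7 + 25} \cdot 86 = -9 + \frac{62 - 44}{-7 + 25} \cdot 86 = -9 + \frac{18}{18} \cdot 86 = -9 + 18 \cdot \frac{1}{18} \cdot 86 = -9 + 1 \cdot 86 = -9 + 86 = 77$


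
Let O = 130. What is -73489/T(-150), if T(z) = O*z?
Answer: 5653/1500 ≈ 3.7687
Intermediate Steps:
T(z) = 130*z
-73489/T(-150) = -73489/(130*(-150)) = -73489/(-19500) = -73489*(-1/19500) = 5653/1500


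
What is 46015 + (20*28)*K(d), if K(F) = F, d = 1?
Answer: 46575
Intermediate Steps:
46015 + (20*28)*K(d) = 46015 + (20*28)*1 = 46015 + 560*1 = 46015 + 560 = 46575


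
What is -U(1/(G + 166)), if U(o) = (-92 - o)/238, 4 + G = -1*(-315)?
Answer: 43885/113526 ≈ 0.38656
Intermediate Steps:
G = 311 (G = -4 - 1*(-315) = -4 + 315 = 311)
U(o) = -46/119 - o/238 (U(o) = (-92 - o)*(1/238) = -46/119 - o/238)
-U(1/(G + 166)) = -(-46/119 - 1/(238*(311 + 166))) = -(-46/119 - 1/238/477) = -(-46/119 - 1/238*1/477) = -(-46/119 - 1/113526) = -1*(-43885/113526) = 43885/113526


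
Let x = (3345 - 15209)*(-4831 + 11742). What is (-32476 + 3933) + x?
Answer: -82020647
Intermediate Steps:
x = -81992104 (x = -11864*6911 = -81992104)
(-32476 + 3933) + x = (-32476 + 3933) - 81992104 = -28543 - 81992104 = -82020647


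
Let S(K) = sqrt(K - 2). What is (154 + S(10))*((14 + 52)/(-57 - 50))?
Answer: -10164/107 - 132*sqrt(2)/107 ≈ -96.735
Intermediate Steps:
S(K) = sqrt(-2 + K)
(154 + S(10))*((14 + 52)/(-57 - 50)) = (154 + sqrt(-2 + 10))*((14 + 52)/(-57 - 50)) = (154 + sqrt(8))*(66/(-107)) = (154 + 2*sqrt(2))*(66*(-1/107)) = (154 + 2*sqrt(2))*(-66/107) = -10164/107 - 132*sqrt(2)/107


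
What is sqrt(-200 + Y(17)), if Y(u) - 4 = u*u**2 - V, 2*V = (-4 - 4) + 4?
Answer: 11*sqrt(39) ≈ 68.695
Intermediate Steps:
V = -2 (V = ((-4 - 4) + 4)/2 = (-8 + 4)/2 = (1/2)*(-4) = -2)
Y(u) = 6 + u**3 (Y(u) = 4 + (u*u**2 - 1*(-2)) = 4 + (u**3 + 2) = 4 + (2 + u**3) = 6 + u**3)
sqrt(-200 + Y(17)) = sqrt(-200 + (6 + 17**3)) = sqrt(-200 + (6 + 4913)) = sqrt(-200 + 4919) = sqrt(4719) = 11*sqrt(39)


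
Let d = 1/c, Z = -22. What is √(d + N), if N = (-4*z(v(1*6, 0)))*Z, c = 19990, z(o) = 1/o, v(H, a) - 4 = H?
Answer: √3516500870/19990 ≈ 2.9665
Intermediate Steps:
v(H, a) = 4 + H
d = 1/19990 ≈ 5.0025e-5
N = 44/5 (N = -4/(4 + 1*6)*(-22) = -4/(4 + 6)*(-22) = -4/10*(-22) = -4*⅒*(-22) = -⅖*(-22) = 44/5 ≈ 8.8000)
√(d + N) = √(1/19990 + 44/5) = √(175913/19990) = √3516500870/19990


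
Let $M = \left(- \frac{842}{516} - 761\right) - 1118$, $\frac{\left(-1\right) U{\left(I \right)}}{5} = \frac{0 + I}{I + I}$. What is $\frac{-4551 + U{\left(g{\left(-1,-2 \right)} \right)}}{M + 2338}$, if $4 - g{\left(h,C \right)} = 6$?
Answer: $- \frac{1174803}{118001} \approx -9.9559$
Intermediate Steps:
$g{\left(h,C \right)} = -2$ ($g{\left(h,C \right)} = 4 - 6 = -2$)
$U{\left(I \right)} = - \frac{5}{2}$ ($U{\left(I \right)} = - 5 \frac{0 + I}{I + I} = - 5 \frac{I}{2 I} = - 5 I \frac{1}{2 I} = \left(-5\right) \frac{1}{2} = - \frac{5}{2}$)
$M = - \frac{485203}{258}$ ($M = \left(\left(-842\right) \frac{1}{516} - 761\right) - 1118 = \left(- \frac{421}{258} - 761\right) - 1118 = - \frac{196759}{258} - 1118 = - \frac{485203}{258} \approx -1880.6$)
$\frac{-4551 + U{\left(g{\left(-1,-2 \right)} \right)}}{M + 2338} = \frac{-4551 - \frac{5}{2}}{- \frac{485203}{258} + 2338} = - \frac{9107}{2 \cdot \frac{118001}{258}} = \left(- \frac{9107}{2}\right) \frac{258}{118001} = - \frac{1174803}{118001}$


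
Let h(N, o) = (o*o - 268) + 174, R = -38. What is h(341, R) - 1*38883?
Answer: -37533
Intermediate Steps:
h(N, o) = -94 + o² (h(N, o) = (o² - 268) + 174 = (-268 + o²) + 174 = -94 + o²)
h(341, R) - 1*38883 = (-94 + (-38)²) - 1*38883 = (-94 + 1444) - 38883 = 1350 - 38883 = -37533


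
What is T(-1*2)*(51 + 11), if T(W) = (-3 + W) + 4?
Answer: -62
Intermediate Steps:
T(W) = 1 + W
T(-1*2)*(51 + 11) = (1 - 1*2)*(51 + 11) = (1 - 2)*62 = -1*62 = -62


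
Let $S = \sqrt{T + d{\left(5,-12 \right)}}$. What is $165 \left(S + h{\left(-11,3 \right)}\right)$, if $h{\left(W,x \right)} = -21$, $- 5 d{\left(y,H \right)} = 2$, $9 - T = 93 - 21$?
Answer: $-3465 + 33 i \sqrt{1585} \approx -3465.0 + 1313.8 i$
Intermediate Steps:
$T = -63$ ($T = 9 - \left(93 - 21\right) = 9 - 72 = -63$)
$d{\left(y,H \right)} = - \frac{2}{5}$ ($d{\left(y,H \right)} = \left(- \frac{1}{5}\right) 2 = - \frac{2}{5}$)
$S = \frac{i \sqrt{1585}}{5}$ ($S = \sqrt{-63 - \frac{2}{5}} = \sqrt{- \frac{317}{5}} = \frac{i \sqrt{1585}}{5} \approx 7.9624 i$)
$165 \left(S + h{\left(-11,3 \right)}\right) = 165 \left(\frac{i \sqrt{1585}}{5} - 21\right) = 165 \left(-21 + \frac{i \sqrt{1585}}{5}\right) = -3465 + 33 i \sqrt{1585}$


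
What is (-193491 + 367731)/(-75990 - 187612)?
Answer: -87120/131801 ≈ -0.66100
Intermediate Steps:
(-193491 + 367731)/(-75990 - 187612) = 174240/(-263602) = 174240*(-1/263602) = -87120/131801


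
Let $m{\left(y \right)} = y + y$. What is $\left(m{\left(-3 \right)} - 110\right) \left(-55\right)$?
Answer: $6380$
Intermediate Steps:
$m{\left(y \right)} = 2 y$
$\left(m{\left(-3 \right)} - 110\right) \left(-55\right) = \left(2 \left(-3\right) - 110\right) \left(-55\right) = \left(-6 - 110\right) \left(-55\right) = \left(-116\right) \left(-55\right) = 6380$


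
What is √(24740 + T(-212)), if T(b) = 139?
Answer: √24879 ≈ 157.73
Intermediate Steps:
√(24740 + T(-212)) = √(24740 + 139) = √24879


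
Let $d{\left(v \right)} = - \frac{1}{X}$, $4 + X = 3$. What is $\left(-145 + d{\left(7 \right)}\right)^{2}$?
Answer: $20736$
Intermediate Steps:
$X = -1$ ($X = -4 + 3 = -1$)
$d{\left(v \right)} = 1$ ($d{\left(v \right)} = - \frac{1}{-1} = \left(-1\right) \left(-1\right) = 1$)
$\left(-145 + d{\left(7 \right)}\right)^{2} = \left(-145 + 1\right)^{2} = \left(-144\right)^{2} = 20736$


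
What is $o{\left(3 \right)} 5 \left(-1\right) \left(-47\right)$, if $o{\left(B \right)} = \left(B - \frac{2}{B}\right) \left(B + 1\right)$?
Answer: $\frac{6580}{3} \approx 2193.3$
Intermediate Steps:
$o{\left(B \right)} = \left(1 + B\right) \left(B - \frac{2}{B}\right)$ ($o{\left(B \right)} = \left(B - \frac{2}{B}\right) \left(1 + B\right) = \left(1 + B\right) \left(B - \frac{2}{B}\right)$)
$o{\left(3 \right)} 5 \left(-1\right) \left(-47\right) = \left(-2 + 3 + 3^{2} - \frac{2}{3}\right) 5 \left(-1\right) \left(-47\right) = \left(-2 + 3 + 9 - \frac{2}{3}\right) \left(-5\right) \left(-47\right) = \frac{28}{3} \left(-5\right) \left(-47\right) = \left(- \frac{140}{3}\right) \left(-47\right) = \frac{6580}{3}$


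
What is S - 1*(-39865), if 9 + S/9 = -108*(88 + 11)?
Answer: -56444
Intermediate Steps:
S = -96309 (S = -81 + 9*(-108*(88 + 11)) = -81 + 9*(-108*99) = -81 + 9*(-10692) = -81 - 96228 = -96309)
S - 1*(-39865) = -96309 - 1*(-39865) = -96309 + 39865 = -56444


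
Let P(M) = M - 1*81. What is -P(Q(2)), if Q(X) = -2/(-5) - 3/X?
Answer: 821/10 ≈ 82.100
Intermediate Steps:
Q(X) = 2/5 - 3/X (Q(X) = -2*(-1/5) - 3/X = 2/5 - 3/X)
P(M) = -81 + M (P(M) = M - 81 = -81 + M)
-P(Q(2)) = -(-81 + (2/5 - 3/2)) = -(-81 - 11/10) = -1*(-821/10) = 821/10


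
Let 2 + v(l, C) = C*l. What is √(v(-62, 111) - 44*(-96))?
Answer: 2*I*√665 ≈ 51.575*I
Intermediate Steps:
v(l, C) = -2 + C*l
√(v(-62, 111) - 44*(-96)) = √((-2 + 111*(-62)) - 44*(-96)) = √((-2 - 6882) + 4224) = √(-6884 + 4224) = √(-2660) = 2*I*√665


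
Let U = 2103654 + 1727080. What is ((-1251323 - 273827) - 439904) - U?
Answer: -5795788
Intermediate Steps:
U = 3830734
((-1251323 - 273827) - 439904) - U = ((-1251323 - 273827) - 439904) - 1*3830734 = (-1525150 - 439904) - 3830734 = -1965054 - 3830734 = -5795788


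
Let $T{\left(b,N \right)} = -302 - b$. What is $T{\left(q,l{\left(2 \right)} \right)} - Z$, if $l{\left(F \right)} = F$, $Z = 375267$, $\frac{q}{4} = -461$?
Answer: $-373725$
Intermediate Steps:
$q = -1844$ ($q = 4 \left(-461\right) = -1844$)
$T{\left(q,l{\left(2 \right)} \right)} - Z = \left(-302 - -1844\right) - 375267 = \left(-302 + 1844\right) - 375267 = 1542 - 375267 = -373725$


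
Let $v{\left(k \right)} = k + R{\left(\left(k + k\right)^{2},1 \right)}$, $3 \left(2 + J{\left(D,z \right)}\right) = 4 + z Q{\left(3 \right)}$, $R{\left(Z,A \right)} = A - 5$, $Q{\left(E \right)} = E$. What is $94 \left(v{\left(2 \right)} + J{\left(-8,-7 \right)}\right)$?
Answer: $- \frac{2726}{3} \approx -908.67$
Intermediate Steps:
$R{\left(Z,A \right)} = -5 + A$ ($R{\left(Z,A \right)} = A - 5 = -5 + A$)
$J{\left(D,z \right)} = - \frac{2}{3} + z$ ($J{\left(D,z \right)} = -2 + \frac{4 + z 3}{3} = -2 + \frac{4 + 3 z}{3} = -2 + \left(\frac{4}{3} + z\right) = - \frac{2}{3} + z$)
$v{\left(k \right)} = -4 + k$ ($v{\left(k \right)} = k + \left(-5 + 1\right) = k - 4 = -4 + k$)
$94 \left(v{\left(2 \right)} + J{\left(-8,-7 \right)}\right) = 94 \left(\left(-4 + 2\right) - \frac{23}{3}\right) = 94 \left(-2 - \frac{23}{3}\right) = 94 \left(- \frac{29}{3}\right) = - \frac{2726}{3}$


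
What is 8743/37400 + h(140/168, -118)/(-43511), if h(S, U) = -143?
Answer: 29674221/125177800 ≈ 0.23706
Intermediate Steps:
8743/37400 + h(140/168, -118)/(-43511) = 8743/37400 - 143/(-43511) = 8743*(1/37400) - 143*(-1/43511) = 8743/37400 + 11/3347 = 29674221/125177800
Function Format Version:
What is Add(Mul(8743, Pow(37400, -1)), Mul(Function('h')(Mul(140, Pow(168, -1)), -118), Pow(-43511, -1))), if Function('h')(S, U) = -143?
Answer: Rational(29674221, 125177800) ≈ 0.23706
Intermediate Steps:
Add(Mul(8743, Pow(37400, -1)), Mul(Function('h')(Mul(140, Pow(168, -1)), -118), Pow(-43511, -1))) = Add(Mul(8743, Pow(37400, -1)), Mul(-143, Pow(-43511, -1))) = Add(Mul(8743, Rational(1, 37400)), Mul(-143, Rational(-1, 43511))) = Add(Rational(8743, 37400), Rational(11, 3347)) = Rational(29674221, 125177800)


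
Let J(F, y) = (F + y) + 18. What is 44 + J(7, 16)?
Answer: 85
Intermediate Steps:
J(F, y) = 18 + F + y
44 + J(7, 16) = 44 + (18 + 7 + 16) = 44 + 41 = 85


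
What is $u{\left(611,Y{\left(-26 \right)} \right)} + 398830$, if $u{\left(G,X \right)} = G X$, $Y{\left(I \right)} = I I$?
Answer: $811866$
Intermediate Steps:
$Y{\left(I \right)} = I^{2}$
$u{\left(611,Y{\left(-26 \right)} \right)} + 398830 = 611 \left(-26\right)^{2} + 398830 = 611 \cdot 676 + 398830 = 413036 + 398830 = 811866$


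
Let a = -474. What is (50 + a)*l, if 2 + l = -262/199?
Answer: 279840/199 ≈ 1406.2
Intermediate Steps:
l = -660/199 (l = -2 - 262/199 = -660/199 ≈ -3.3166)
(50 + a)*l = (50 - 474)*(-660/199) = -424*(-660/199) = 279840/199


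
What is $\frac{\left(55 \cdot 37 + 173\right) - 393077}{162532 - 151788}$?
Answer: $- \frac{390869}{10744} \approx -36.38$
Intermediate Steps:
$\frac{\left(55 \cdot 37 + 173\right) - 393077}{162532 - 151788} = \frac{\left(2035 + 173\right) - 393077}{10744} = \left(2208 - 393077\right) \frac{1}{10744} = \left(-390869\right) \frac{1}{10744} = - \frac{390869}{10744}$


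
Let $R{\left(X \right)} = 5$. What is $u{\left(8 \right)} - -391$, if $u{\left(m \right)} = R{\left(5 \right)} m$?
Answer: $431$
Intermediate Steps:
$u{\left(m \right)} = 5 m$
$u{\left(8 \right)} - -391 = 5 \cdot 8 - -391 = 40 + 391 = 431$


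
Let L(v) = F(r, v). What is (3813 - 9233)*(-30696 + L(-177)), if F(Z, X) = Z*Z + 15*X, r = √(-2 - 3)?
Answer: 180789520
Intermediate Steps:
r = I*√5 (r = √(-5) = I*√5 ≈ 2.2361*I)
F(Z, X) = Z² + 15*X
L(v) = -5 + 15*v (L(v) = (I*√5)² + 15*v = -5 + 15*v)
(3813 - 9233)*(-30696 + L(-177)) = (3813 - 9233)*(-30696 + (-5 + 15*(-177))) = -5420*(-30696 + (-5 - 2655)) = -5420*(-30696 - 2660) = -5420*(-33356) = 180789520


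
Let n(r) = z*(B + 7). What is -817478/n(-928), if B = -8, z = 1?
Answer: 817478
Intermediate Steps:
n(r) = -1 (n(r) = 1*(-8 + 7) = 1*(-1) = -1)
-817478/n(-928) = -817478/(-1) = -817478*(-1) = 817478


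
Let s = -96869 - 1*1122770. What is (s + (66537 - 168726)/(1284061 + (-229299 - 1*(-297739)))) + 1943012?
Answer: 978362603684/1352501 ≈ 7.2337e+5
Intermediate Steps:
s = -1219639 (s = -96869 - 1122770 = -1219639)
(s + (66537 - 168726)/(1284061 + (-229299 - 1*(-297739)))) + 1943012 = (-1219639 + (66537 - 168726)/(1284061 + (-229299 - 1*(-297739)))) + 1943012 = (-1219639 - 102189/(1284061 + (-229299 + 297739))) + 1943012 = (-1219639 - 102189/(1284061 + 68440)) + 1943012 = (-1219639 - 102189/1352501) + 1943012 = -1649563069328/1352501 + 1943012 = 978362603684/1352501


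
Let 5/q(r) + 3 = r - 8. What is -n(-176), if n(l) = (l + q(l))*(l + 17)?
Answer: -5233803/187 ≈ -27988.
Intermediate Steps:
q(r) = 5/(-11 + r) (q(r) = 5/(-3 + (r - 8)) = 5/(-3 + (-8 + r)) = 5/(-11 + r))
n(l) = (17 + l)*(l + 5/(-11 + l)) (n(l) = (l + 5/(-11 + l))*(l + 17) = (l + 5/(-11 + l))*(17 + l) = (17 + l)*(l + 5/(-11 + l)))
-n(-176) = -(85 + 5*(-176) - 176*(-11 - 176)*(17 - 176))/(-11 - 176) = -(85 - 880 - 176*(-187)*(-159))/(-187) = -(-1)*(85 - 880 - 5233008)/187 = -(-1)*(-5233803)/187 = -1*5233803/187 = -5233803/187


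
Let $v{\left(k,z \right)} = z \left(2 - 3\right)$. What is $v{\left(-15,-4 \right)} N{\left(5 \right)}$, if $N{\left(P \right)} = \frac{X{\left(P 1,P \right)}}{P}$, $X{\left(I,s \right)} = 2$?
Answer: $\frac{8}{5} \approx 1.6$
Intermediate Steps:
$v{\left(k,z \right)} = - z$ ($v{\left(k,z \right)} = z \left(-1\right) = - z$)
$N{\left(P \right)} = \frac{2}{P}$
$v{\left(-15,-4 \right)} N{\left(5 \right)} = \left(-1\right) \left(-4\right) \frac{2}{5} = 4 \cdot 2 \cdot \frac{1}{5} = 4 \cdot \frac{2}{5} = \frac{8}{5}$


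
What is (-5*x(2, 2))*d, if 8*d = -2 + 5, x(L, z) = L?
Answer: -15/4 ≈ -3.7500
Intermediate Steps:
d = 3/8 (d = (-2 + 5)/8 = (⅛)*3 = 3/8 ≈ 0.37500)
(-5*x(2, 2))*d = -5*2*(3/8) = -10*3/8 = -15/4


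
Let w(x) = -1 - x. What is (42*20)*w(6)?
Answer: -5880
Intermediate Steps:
(42*20)*w(6) = (42*20)*(-1 - 1*6) = 840*(-1 - 6) = 840*(-7) = -5880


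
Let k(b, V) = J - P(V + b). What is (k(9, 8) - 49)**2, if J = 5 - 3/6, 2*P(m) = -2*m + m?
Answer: 1296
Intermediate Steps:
P(m) = -m/2 (P(m) = (-2*m + m)/2 = (-m)/2 = -m/2)
J = 9/2 (J = 5 - 3*1/6 = 5 - 1/2 = 9/2 ≈ 4.5000)
k(b, V) = 9/2 + V/2 + b/2 (k(b, V) = 9/2 - (-1)*(V + b)/2 = 9/2 - (-V/2 - b/2) = 9/2 + (V/2 + b/2) = 9/2 + V/2 + b/2)
(k(9, 8) - 49)**2 = ((9/2 + (1/2)*8 + (1/2)*9) - 49)**2 = ((9/2 + 4 + 9/2) - 49)**2 = (13 - 49)**2 = (-36)**2 = 1296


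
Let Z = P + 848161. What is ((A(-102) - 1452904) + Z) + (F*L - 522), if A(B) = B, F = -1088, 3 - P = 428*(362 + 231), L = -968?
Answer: 194016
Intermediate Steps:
P = -253801 (P = 3 - 428*(362 + 231) = 3 - 428*593 = 3 - 1*253804 = 3 - 253804 = -253801)
Z = 594360 (Z = -253801 + 848161 = 594360)
((A(-102) - 1452904) + Z) + (F*L - 522) = ((-102 - 1452904) + 594360) + (-1088*(-968) - 522) = (-1453006 + 594360) + (1053184 - 522) = -858646 + 1052662 = 194016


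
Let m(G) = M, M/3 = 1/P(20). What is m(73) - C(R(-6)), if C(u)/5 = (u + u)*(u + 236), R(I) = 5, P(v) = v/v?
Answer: -12047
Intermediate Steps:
P(v) = 1
M = 3 (M = 3/1 = 3*1 = 3)
m(G) = 3
C(u) = 10*u*(236 + u) (C(u) = 5*((u + u)*(u + 236)) = 5*((2*u)*(236 + u)) = 5*(2*u*(236 + u)) = 10*u*(236 + u))
m(73) - C(R(-6)) = 3 - 10*5*(236 + 5) = 3 - 10*5*241 = 3 - 1*12050 = 3 - 12050 = -12047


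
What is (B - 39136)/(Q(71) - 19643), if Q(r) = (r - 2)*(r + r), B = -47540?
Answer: 86676/9845 ≈ 8.8041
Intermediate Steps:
Q(r) = 2*r*(-2 + r) (Q(r) = (-2 + r)*(2*r) = 2*r*(-2 + r))
(B - 39136)/(Q(71) - 19643) = (-47540 - 39136)/(2*71*(-2 + 71) - 19643) = -86676/(2*71*69 - 19643) = -86676/(9798 - 19643) = -86676/(-9845) = -86676*(-1/9845) = 86676/9845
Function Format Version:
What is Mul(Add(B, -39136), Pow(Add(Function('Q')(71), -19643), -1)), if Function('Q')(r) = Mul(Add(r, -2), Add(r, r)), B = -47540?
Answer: Rational(86676, 9845) ≈ 8.8041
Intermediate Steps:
Function('Q')(r) = Mul(2, r, Add(-2, r)) (Function('Q')(r) = Mul(Add(-2, r), Mul(2, r)) = Mul(2, r, Add(-2, r)))
Mul(Add(B, -39136), Pow(Add(Function('Q')(71), -19643), -1)) = Mul(Add(-47540, -39136), Pow(Add(Mul(2, 71, Add(-2, 71)), -19643), -1)) = Mul(-86676, Pow(Add(Mul(2, 71, 69), -19643), -1)) = Mul(-86676, Pow(Add(9798, -19643), -1)) = Mul(-86676, Pow(-9845, -1)) = Mul(-86676, Rational(-1, 9845)) = Rational(86676, 9845)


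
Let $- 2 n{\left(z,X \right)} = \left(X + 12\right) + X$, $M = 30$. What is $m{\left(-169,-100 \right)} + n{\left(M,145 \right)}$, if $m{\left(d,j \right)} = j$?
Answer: $-251$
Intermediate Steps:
$n{\left(z,X \right)} = -6 - X$ ($n{\left(z,X \right)} = - \frac{\left(X + 12\right) + X}{2} = - \frac{\left(12 + X\right) + X}{2} = - \frac{12 + 2 X}{2} = -6 - X$)
$m{\left(-169,-100 \right)} + n{\left(M,145 \right)} = -100 - 151 = -251$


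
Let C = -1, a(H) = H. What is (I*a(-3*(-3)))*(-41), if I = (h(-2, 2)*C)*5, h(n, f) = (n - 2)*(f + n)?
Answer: 0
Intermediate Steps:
h(n, f) = (-2 + n)*(f + n)
I = 0 (I = (((-2)² - 2*2 - 2*(-2) + 2*(-2))*(-1))*5 = ((4 - 4 + 4 - 4)*(-1))*5 = (0*(-1))*5 = 0*5 = 0)
(I*a(-3*(-3)))*(-41) = (0*(-3*(-3)))*(-41) = (0*9)*(-41) = 0*(-41) = 0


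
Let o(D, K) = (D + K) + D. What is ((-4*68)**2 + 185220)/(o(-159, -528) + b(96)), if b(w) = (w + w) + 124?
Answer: -129602/265 ≈ -489.06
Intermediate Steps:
b(w) = 124 + 2*w (b(w) = 2*w + 124 = 124 + 2*w)
o(D, K) = K + 2*D
((-4*68)**2 + 185220)/(o(-159, -528) + b(96)) = ((-4*68)**2 + 185220)/((-528 + 2*(-159)) + (124 + 2*96)) = ((-272)**2 + 185220)/((-528 - 318) + (124 + 192)) = (73984 + 185220)/(-846 + 316) = 259204/(-530) = 259204*(-1/530) = -129602/265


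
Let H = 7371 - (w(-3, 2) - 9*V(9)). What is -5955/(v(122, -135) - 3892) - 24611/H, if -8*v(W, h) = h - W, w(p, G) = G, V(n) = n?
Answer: -135015023/76682850 ≈ -1.7607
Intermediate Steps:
v(W, h) = -h/8 + W/8 (v(W, h) = -(h - W)/8 = -h/8 + W/8)
H = 7450 (H = 7371 - (2 - 9*9) = 7371 - (2 - 81) = 7371 - 1*(-79) = 7371 + 79 = 7450)
-5955/(v(122, -135) - 3892) - 24611/H = -5955/((-⅛*(-135) + (⅛)*122) - 3892) - 24611/7450 = -5955/((135/8 + 61/4) - 3892) - 24611*1/7450 = -5955/(257/8 - 3892) - 24611/7450 = -5955/(-30879/8) - 24611/7450 = -5955*(-8/30879) - 24611/7450 = 15880/10293 - 24611/7450 = -135015023/76682850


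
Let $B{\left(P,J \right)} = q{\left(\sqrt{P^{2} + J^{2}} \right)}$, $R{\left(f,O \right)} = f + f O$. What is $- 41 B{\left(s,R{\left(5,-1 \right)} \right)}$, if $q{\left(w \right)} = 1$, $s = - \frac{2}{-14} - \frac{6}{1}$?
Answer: $-41$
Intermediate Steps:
$s = - \frac{41}{7}$ ($s = \left(-2\right) \left(- \frac{1}{14}\right) - 6 = \frac{1}{7} - 6 = - \frac{41}{7} \approx -5.8571$)
$R{\left(f,O \right)} = f + O f$
$B{\left(P,J \right)} = 1$
$- 41 B{\left(s,R{\left(5,-1 \right)} \right)} = \left(-41\right) 1 = -41$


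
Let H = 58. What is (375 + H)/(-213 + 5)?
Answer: -433/208 ≈ -2.0817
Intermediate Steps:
(375 + H)/(-213 + 5) = (375 + 58)/(-213 + 5) = 433/(-208) = 433*(-1/208) = -433/208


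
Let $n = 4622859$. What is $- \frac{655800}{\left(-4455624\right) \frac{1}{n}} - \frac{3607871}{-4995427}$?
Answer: $\frac{631021121047652746}{927406017977} \approx 6.8042 \cdot 10^{5}$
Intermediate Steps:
$- \frac{655800}{\left(-4455624\right) \frac{1}{n}} - \frac{3607871}{-4995427} = - \frac{655800}{\left(-4455624\right) \frac{1}{4622859}} - \frac{3607871}{-4995427} = - \frac{655800}{\left(-4455624\right) \frac{1}{4622859}} - - \frac{3607871}{4995427} = - \frac{655800}{- \frac{1485208}{1540953}} + \frac{3607871}{4995427} = \left(-655800\right) \left(- \frac{1540953}{1485208}\right) + \frac{3607871}{4995427} = \frac{126319622175}{185651} + \frac{3607871}{4995427} = \frac{631021121047652746}{927406017977}$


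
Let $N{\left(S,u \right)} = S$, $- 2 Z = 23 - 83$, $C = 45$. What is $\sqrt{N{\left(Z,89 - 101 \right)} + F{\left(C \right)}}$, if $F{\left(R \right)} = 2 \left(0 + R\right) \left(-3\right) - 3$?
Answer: $9 i \sqrt{3} \approx 15.588 i$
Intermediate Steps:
$Z = 30$ ($Z = - \frac{23 - 83}{2} = \left(- \frac{1}{2}\right) \left(-60\right) = 30$)
$F{\left(R \right)} = -3 - 6 R$ ($F{\left(R \right)} = 2 R \left(-3\right) - 3 = 2 \left(- 3 R\right) - 3 = - 6 R - 3 = -3 - 6 R$)
$\sqrt{N{\left(Z,89 - 101 \right)} + F{\left(C \right)}} = \sqrt{30 - 273} = \sqrt{-243} = 9 i \sqrt{3}$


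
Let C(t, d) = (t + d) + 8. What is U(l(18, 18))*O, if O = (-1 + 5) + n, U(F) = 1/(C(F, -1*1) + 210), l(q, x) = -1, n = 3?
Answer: 7/216 ≈ 0.032407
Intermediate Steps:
C(t, d) = 8 + d + t (C(t, d) = (d + t) + 8 = 8 + d + t)
U(F) = 1/(217 + F) (U(F) = 1/((8 - 1*1 + F) + 210) = 1/((8 - 1 + F) + 210) = 1/((7 + F) + 210) = 1/(217 + F))
O = 7 (O = (-1 + 5) + 3 = 4 + 3 = 7)
U(l(18, 18))*O = 7/(217 - 1) = 7/216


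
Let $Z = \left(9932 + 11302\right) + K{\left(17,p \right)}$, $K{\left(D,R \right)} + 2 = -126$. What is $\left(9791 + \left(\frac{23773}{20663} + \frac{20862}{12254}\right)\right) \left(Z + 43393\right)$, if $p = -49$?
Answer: $\frac{79973815694674585}{126602201} \approx 6.3169 \cdot 10^{8}$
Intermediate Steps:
$K{\left(D,R \right)} = -128$ ($K{\left(D,R \right)} = -2 - 126 = -128$)
$Z = 21106$ ($Z = \left(9932 + 11302\right) - 128 = 21234 - 128 = 21106$)
$\left(9791 + \left(\frac{23773}{20663} + \frac{20862}{12254}\right)\right) \left(Z + 43393\right) = \left(9791 + \left(\frac{23773}{20663} + \frac{20862}{12254}\right)\right) \left(21106 + 43393\right) = \left(9791 + \left(23773 \cdot \frac{1}{20663} + 20862 \cdot \frac{1}{12254}\right)\right) 64499 = \left(9791 + \left(\frac{23773}{20663} + \frac{10431}{6127}\right)\right) 64499 = \left(9791 + \frac{361192924}{126602201}\right) 64499 = \frac{1239923342915}{126602201} \cdot 64499 = \frac{79973815694674585}{126602201}$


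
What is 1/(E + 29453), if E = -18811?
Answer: 1/10642 ≈ 9.3967e-5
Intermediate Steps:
1/(E + 29453) = 1/(-18811 + 29453) = 1/10642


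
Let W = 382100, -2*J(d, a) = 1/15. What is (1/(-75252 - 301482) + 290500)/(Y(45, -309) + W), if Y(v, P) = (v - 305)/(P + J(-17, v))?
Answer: 1014629615507729/1334563957764600 ≈ 0.76027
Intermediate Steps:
J(d, a) = -1/30 (J(d, a) = -1/2/15 = -1/2*1/15 = -1/30)
Y(v, P) = (-305 + v)/(-1/30 + P) (Y(v, P) = (v - 305)/(P - 1/30) = (-305 + v)/(-1/30 + P))
(1/(-75252 - 301482) + 290500)/(Y(45, -309) + W) = (1/(-75252 - 301482) + 290500)/(30*(-305 + 45)/(-1 + 30*(-309)) + 382100) = (1/(-376734) + 290500)/(30*(-260)/(-1 - 9270) + 382100) = (-1/376734 + 290500)/(30*(-260)/(-9271) + 382100) = 109441226999/(376734*(30*(-1/9271)*(-260) + 382100)) = 109441226999/(376734*(7800/9271 + 382100)) = 109441226999/(376734*(3542456900/9271)) = (109441226999/376734)*(9271/3542456900) = 1014629615507729/1334563957764600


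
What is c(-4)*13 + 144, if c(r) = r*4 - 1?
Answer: -77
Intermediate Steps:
c(r) = -1 + 4*r (c(r) = 4*r - 1 = -1 + 4*r)
c(-4)*13 + 144 = (-1 + 4*(-4))*13 + 144 = (-1 - 16)*13 + 144 = -17*13 + 144 = -221 + 144 = -77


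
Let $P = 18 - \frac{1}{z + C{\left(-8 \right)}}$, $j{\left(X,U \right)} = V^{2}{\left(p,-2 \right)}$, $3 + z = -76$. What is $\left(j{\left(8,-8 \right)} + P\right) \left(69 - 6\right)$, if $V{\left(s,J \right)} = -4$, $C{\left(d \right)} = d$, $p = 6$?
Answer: $\frac{62139}{29} \approx 2142.7$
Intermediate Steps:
$z = -79$ ($z = -3 - 76 = -79$)
$j{\left(X,U \right)} = 16$ ($j{\left(X,U \right)} = \left(-4\right)^{2} = 16$)
$P = \frac{1567}{87}$ ($P = 18 - \frac{1}{-79 - 8} = 18 - \frac{1}{-87} = 18 - - \frac{1}{87} = 18 + \frac{1}{87} = \frac{1567}{87} \approx 18.012$)
$\left(j{\left(8,-8 \right)} + P\right) \left(69 - 6\right) = \left(16 + \frac{1567}{87}\right) \left(69 - 6\right) = \frac{2959}{87} \cdot 63 = \frac{62139}{29}$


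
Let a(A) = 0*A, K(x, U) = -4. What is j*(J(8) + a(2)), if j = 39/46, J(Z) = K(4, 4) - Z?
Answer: -234/23 ≈ -10.174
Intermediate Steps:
a(A) = 0
J(Z) = -4 - Z
j = 39/46 (j = 39*(1/46) = 39/46 ≈ 0.84783)
j*(J(8) + a(2)) = 39*((-4 - 1*8) + 0)/46 = 39*((-4 - 8) + 0)/46 = 39*(-12 + 0)/46 = (39/46)*(-12) = -234/23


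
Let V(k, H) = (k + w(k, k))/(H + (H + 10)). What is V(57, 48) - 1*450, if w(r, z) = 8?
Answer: -47635/106 ≈ -449.39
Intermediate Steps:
V(k, H) = (8 + k)/(10 + 2*H) (V(k, H) = (k + 8)/(H + (H + 10)) = (8 + k)/(H + (10 + H)) = (8 + k)/(10 + 2*H))
V(57, 48) - 1*450 = (8 + 57)/(2*(5 + 48)) - 1*450 = (1/2)*65/53 - 450 = (1/2)*(1/53)*65 - 450 = 65/106 - 450 = -47635/106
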